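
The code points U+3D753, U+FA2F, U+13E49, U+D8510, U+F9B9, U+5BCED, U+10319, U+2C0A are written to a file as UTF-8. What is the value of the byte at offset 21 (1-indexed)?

1-indexed offset 21 is 0-indexed offset 20.
U+3D753 → 4-byte form F0 BD 9D 93 at offsets 0–3.
U+FA2F → 3-byte form EF A8 AF at offsets 4–6.
U+13E49 → 4-byte form F0 93 B9 89 at offsets 7–10.
U+D8510 → 4-byte form F3 98 94 90 at offsets 11–14.
U+F9B9 → 3-byte form EF A6 B9 at offsets 15–17.
U+5BCED → 4-byte form F1 9B B3 AD at offsets 18–21.
Offset 20 falls in char 6's range; it's byte 3 of F1 9B B3 AD = 0xB3.

0xB3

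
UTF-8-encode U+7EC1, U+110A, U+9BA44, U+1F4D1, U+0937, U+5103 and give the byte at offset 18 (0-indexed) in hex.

U+7EC1 → 3-byte form E7 BB 81 at offsets 0–2.
U+110A → 3-byte form E1 84 8A at offsets 3–5.
U+9BA44 → 4-byte form F2 9B A9 84 at offsets 6–9.
U+1F4D1 → 4-byte form F0 9F 93 91 at offsets 10–13.
U+0937 → 3-byte form E0 A4 B7 at offsets 14–16.
U+5103 → 3-byte form E5 84 83 at offsets 17–19.
Offset 18 falls in char 6's range; it's byte 2 of E5 84 83 = 0x84.

0x84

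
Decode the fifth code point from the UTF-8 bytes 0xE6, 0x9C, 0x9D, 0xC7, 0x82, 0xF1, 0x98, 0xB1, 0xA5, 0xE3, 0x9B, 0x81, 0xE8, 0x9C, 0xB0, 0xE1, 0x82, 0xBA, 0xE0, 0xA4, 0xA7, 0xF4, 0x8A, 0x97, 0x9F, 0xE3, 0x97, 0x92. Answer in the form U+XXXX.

Offset 0: leading byte 0xE6 = 11100110 → 3-byte char #1 = E6 9C 9D.
Offset 3: leading byte 0xC7 = 11000111 → 2-byte char #2 = C7 82.
Offset 5: leading byte 0xF1 = 11110001 → 4-byte char #3 = F1 98 B1 A5.
Offset 9: leading byte 0xE3 = 11100011 → 3-byte char #4 = E3 9B 81.
Offset 12: leading byte 0xE8 = 11101000 → 3-byte char #5 = E8 9C B0.
Leading byte 0xE8 = 11101000 matches 1110xxxx → 3-byte sequence.
Byte 1: 0xE8 = 11101000, payload 1000 (4 bits).
Byte 2: 0x9C = 10011100 (10xxxxxx ✓), payload 011100.
Byte 3: 0xB0 = 10110000 (10xxxxxx ✓), payload 110000.
Concatenate: 1000011100110000 = 0x8730 (16 bits → U+8730).

U+8730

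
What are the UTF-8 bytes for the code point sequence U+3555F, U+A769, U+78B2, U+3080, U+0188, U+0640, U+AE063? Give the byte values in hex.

U+3555F: 4-byte form → F0 B5 95 9F.
U+A769: 3-byte form → EA 9D A9.
U+78B2: 3-byte form → E7 A2 B2.
U+3080: 3-byte form → E3 82 80.
U+0188: 2-byte form → C6 88.
U+0640: 2-byte form → D9 80.
U+AE063: 4-byte form → F2 AE 81 A3.
Concatenated (21 bytes): F0 B5 95 9F EA 9D A9 E7 A2 B2 E3 82 80 C6 88 D9 80 F2 AE 81 A3.

F0 B5 95 9F EA 9D A9 E7 A2 B2 E3 82 80 C6 88 D9 80 F2 AE 81 A3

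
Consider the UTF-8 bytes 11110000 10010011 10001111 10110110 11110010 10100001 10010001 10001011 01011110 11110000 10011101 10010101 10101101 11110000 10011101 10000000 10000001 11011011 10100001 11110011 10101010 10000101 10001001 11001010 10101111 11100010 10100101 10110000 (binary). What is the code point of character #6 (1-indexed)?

U+06E1

Offset 0: leading byte 0xF0 = 11110000 → 4-byte char #1 = F0 93 8F B6.
Offset 4: leading byte 0xF2 = 11110010 → 4-byte char #2 = F2 A1 91 8B.
Offset 8: leading byte 0x5E = 01011110 → 1-byte char #3 = 5E.
Offset 9: leading byte 0xF0 = 11110000 → 4-byte char #4 = F0 9D 95 AD.
Offset 13: leading byte 0xF0 = 11110000 → 4-byte char #5 = F0 9D 80 81.
Offset 17: leading byte 0xDB = 11011011 → 2-byte char #6 = DB A1.
Leading byte 0xDB = 11011011 matches 110xxxxx → 2-byte sequence.
Byte 1: 0xDB = 11011011, payload 11011 (5 bits).
Byte 2: 0xA1 = 10100001 (10xxxxxx ✓), payload 100001.
Concatenate: 11011100001 = 0x6E1 (11 bits → U+06E1).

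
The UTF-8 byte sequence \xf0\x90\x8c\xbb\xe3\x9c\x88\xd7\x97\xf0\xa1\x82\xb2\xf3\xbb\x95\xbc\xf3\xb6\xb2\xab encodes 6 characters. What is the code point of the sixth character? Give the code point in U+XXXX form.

U+F6CAB

Offset 0: leading byte 0xF0 = 11110000 → 4-byte char #1 = F0 90 8C BB.
Offset 4: leading byte 0xE3 = 11100011 → 3-byte char #2 = E3 9C 88.
Offset 7: leading byte 0xD7 = 11010111 → 2-byte char #3 = D7 97.
Offset 9: leading byte 0xF0 = 11110000 → 4-byte char #4 = F0 A1 82 B2.
Offset 13: leading byte 0xF3 = 11110011 → 4-byte char #5 = F3 BB 95 BC.
Offset 17: leading byte 0xF3 = 11110011 → 4-byte char #6 = F3 B6 B2 AB.
Leading byte 0xF3 = 11110011 matches 11110xxx → 4-byte sequence.
Byte 1: 0xF3 = 11110011, payload 011 (3 bits).
Byte 2: 0xB6 = 10110110 (10xxxxxx ✓), payload 110110.
Byte 3: 0xB2 = 10110010 (10xxxxxx ✓), payload 110010.
Byte 4: 0xAB = 10101011 (10xxxxxx ✓), payload 101011.
Concatenate: 011110110110010101011 = 0xF6CAB (21 bits → U+F6CAB).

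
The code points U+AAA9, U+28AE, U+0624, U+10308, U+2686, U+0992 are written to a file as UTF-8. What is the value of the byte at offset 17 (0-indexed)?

U+AAA9 → 3-byte form EA AA A9 at offsets 0–2.
U+28AE → 3-byte form E2 A2 AE at offsets 3–5.
U+0624 → 2-byte form D8 A4 at offsets 6–7.
U+10308 → 4-byte form F0 90 8C 88 at offsets 8–11.
U+2686 → 3-byte form E2 9A 86 at offsets 12–14.
U+0992 → 3-byte form E0 A6 92 at offsets 15–17.
Offset 17 falls in char 6's range; it's byte 3 of E0 A6 92 = 0x92.

0x92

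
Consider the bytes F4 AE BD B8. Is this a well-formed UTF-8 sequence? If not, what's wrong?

invalid (encodes a value above U+10FFFF)

Leading byte 0xF4 = 11110100 → 4-byte form.
Payload = 0x12EF78, which exceeds U+10FFFF, the maximum Unicode code point. (Leading bytes F5–FF, or F4 followed by ≥ 0x90, are invalid.)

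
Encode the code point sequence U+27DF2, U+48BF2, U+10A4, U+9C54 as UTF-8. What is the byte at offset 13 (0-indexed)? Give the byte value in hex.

0x94

U+27DF2 → 4-byte form F0 A7 B7 B2 at offsets 0–3.
U+48BF2 → 4-byte form F1 88 AF B2 at offsets 4–7.
U+10A4 → 3-byte form E1 82 A4 at offsets 8–10.
U+9C54 → 3-byte form E9 B1 94 at offsets 11–13.
Offset 13 falls in char 4's range; it's byte 3 of E9 B1 94 = 0x94.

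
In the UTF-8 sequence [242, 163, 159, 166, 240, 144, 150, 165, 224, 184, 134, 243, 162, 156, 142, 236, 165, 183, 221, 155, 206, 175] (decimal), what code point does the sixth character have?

U+075B

Offset 0: leading byte 0xF2 = 11110010 → 4-byte char #1 = F2 A3 9F A6.
Offset 4: leading byte 0xF0 = 11110000 → 4-byte char #2 = F0 90 96 A5.
Offset 8: leading byte 0xE0 = 11100000 → 3-byte char #3 = E0 B8 86.
Offset 11: leading byte 0xF3 = 11110011 → 4-byte char #4 = F3 A2 9C 8E.
Offset 15: leading byte 0xEC = 11101100 → 3-byte char #5 = EC A5 B7.
Offset 18: leading byte 0xDD = 11011101 → 2-byte char #6 = DD 9B.
Leading byte 0xDD = 11011101 matches 110xxxxx → 2-byte sequence.
Byte 1: 0xDD = 11011101, payload 11101 (5 bits).
Byte 2: 0x9B = 10011011 (10xxxxxx ✓), payload 011011.
Concatenate: 11101011011 = 0x75B (11 bits → U+075B).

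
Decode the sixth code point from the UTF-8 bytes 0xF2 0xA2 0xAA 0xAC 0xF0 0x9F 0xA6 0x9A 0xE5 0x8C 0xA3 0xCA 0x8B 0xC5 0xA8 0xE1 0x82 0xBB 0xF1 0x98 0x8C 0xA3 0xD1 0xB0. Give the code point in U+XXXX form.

U+10BB

Offset 0: leading byte 0xF2 = 11110010 → 4-byte char #1 = F2 A2 AA AC.
Offset 4: leading byte 0xF0 = 11110000 → 4-byte char #2 = F0 9F A6 9A.
Offset 8: leading byte 0xE5 = 11100101 → 3-byte char #3 = E5 8C A3.
Offset 11: leading byte 0xCA = 11001010 → 2-byte char #4 = CA 8B.
Offset 13: leading byte 0xC5 = 11000101 → 2-byte char #5 = C5 A8.
Offset 15: leading byte 0xE1 = 11100001 → 3-byte char #6 = E1 82 BB.
Leading byte 0xE1 = 11100001 matches 1110xxxx → 3-byte sequence.
Byte 1: 0xE1 = 11100001, payload 0001 (4 bits).
Byte 2: 0x82 = 10000010 (10xxxxxx ✓), payload 000010.
Byte 3: 0xBB = 10111011 (10xxxxxx ✓), payload 111011.
Concatenate: 0001000010111011 = 0x10BB (16 bits → U+10BB).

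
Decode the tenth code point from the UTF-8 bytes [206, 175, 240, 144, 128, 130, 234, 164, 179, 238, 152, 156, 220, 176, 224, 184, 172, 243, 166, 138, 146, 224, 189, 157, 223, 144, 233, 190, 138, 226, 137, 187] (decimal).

U+9F8A

Offset 0: leading byte 0xCE = 11001110 → 2-byte char #1 = CE AF.
Offset 2: leading byte 0xF0 = 11110000 → 4-byte char #2 = F0 90 80 82.
Offset 6: leading byte 0xEA = 11101010 → 3-byte char #3 = EA A4 B3.
Offset 9: leading byte 0xEE = 11101110 → 3-byte char #4 = EE 98 9C.
Offset 12: leading byte 0xDC = 11011100 → 2-byte char #5 = DC B0.
Offset 14: leading byte 0xE0 = 11100000 → 3-byte char #6 = E0 B8 AC.
Offset 17: leading byte 0xF3 = 11110011 → 4-byte char #7 = F3 A6 8A 92.
Offset 21: leading byte 0xE0 = 11100000 → 3-byte char #8 = E0 BD 9D.
Offset 24: leading byte 0xDF = 11011111 → 2-byte char #9 = DF 90.
Offset 26: leading byte 0xE9 = 11101001 → 3-byte char #10 = E9 BE 8A.
Leading byte 0xE9 = 11101001 matches 1110xxxx → 3-byte sequence.
Byte 1: 0xE9 = 11101001, payload 1001 (4 bits).
Byte 2: 0xBE = 10111110 (10xxxxxx ✓), payload 111110.
Byte 3: 0x8A = 10001010 (10xxxxxx ✓), payload 001010.
Concatenate: 1001111110001010 = 0x9F8A (16 bits → U+9F8A).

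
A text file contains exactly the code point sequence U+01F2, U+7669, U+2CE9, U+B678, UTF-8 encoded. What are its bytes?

U+01F2: 2-byte form → C7 B2.
U+7669: 3-byte form → E7 99 A9.
U+2CE9: 3-byte form → E2 B3 A9.
U+B678: 3-byte form → EB 99 B8.
Concatenated (11 bytes): C7 B2 E7 99 A9 E2 B3 A9 EB 99 B8.

C7 B2 E7 99 A9 E2 B3 A9 EB 99 B8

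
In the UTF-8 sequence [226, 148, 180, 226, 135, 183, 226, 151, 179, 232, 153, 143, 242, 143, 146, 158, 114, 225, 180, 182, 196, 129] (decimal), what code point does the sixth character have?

U+0072

Offset 0: leading byte 0xE2 = 11100010 → 3-byte char #1 = E2 94 B4.
Offset 3: leading byte 0xE2 = 11100010 → 3-byte char #2 = E2 87 B7.
Offset 6: leading byte 0xE2 = 11100010 → 3-byte char #3 = E2 97 B3.
Offset 9: leading byte 0xE8 = 11101000 → 3-byte char #4 = E8 99 8F.
Offset 12: leading byte 0xF2 = 11110010 → 4-byte char #5 = F2 8F 92 9E.
Offset 16: leading byte 0x72 = 01110010 → 1-byte char #6 = 72.
Leading byte 0x72 = 01110010 matches 0xxxxxxx → 1-byte sequence.
Byte 1: 0x72 = 01110010, payload 1110010 (7 bits).
Concatenate: 1110010 = 0x72 (7 bits → U+0072).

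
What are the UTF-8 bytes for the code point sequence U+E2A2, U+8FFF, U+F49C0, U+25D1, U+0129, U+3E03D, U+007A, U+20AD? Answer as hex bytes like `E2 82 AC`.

U+E2A2: 3-byte form → EE 8A A2.
U+8FFF: 3-byte form → E8 BF BF.
U+F49C0: 4-byte form → F3 B4 A7 80.
U+25D1: 3-byte form → E2 97 91.
U+0129: 2-byte form → C4 A9.
U+3E03D: 4-byte form → F0 BE 80 BD.
U+007A: 1-byte form → 7A.
U+20AD: 3-byte form → E2 82 AD.
Concatenated (23 bytes): EE 8A A2 E8 BF BF F3 B4 A7 80 E2 97 91 C4 A9 F0 BE 80 BD 7A E2 82 AD.

EE 8A A2 E8 BF BF F3 B4 A7 80 E2 97 91 C4 A9 F0 BE 80 BD 7A E2 82 AD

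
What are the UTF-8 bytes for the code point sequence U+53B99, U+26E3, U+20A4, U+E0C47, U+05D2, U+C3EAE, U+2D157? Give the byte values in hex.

F1 93 AE 99 E2 9B A3 E2 82 A4 F3 A0 B1 87 D7 92 F3 83 BA AE F0 AD 85 97

U+53B99: 4-byte form → F1 93 AE 99.
U+26E3: 3-byte form → E2 9B A3.
U+20A4: 3-byte form → E2 82 A4.
U+E0C47: 4-byte form → F3 A0 B1 87.
U+05D2: 2-byte form → D7 92.
U+C3EAE: 4-byte form → F3 83 BA AE.
U+2D157: 4-byte form → F0 AD 85 97.
Concatenated (24 bytes): F1 93 AE 99 E2 9B A3 E2 82 A4 F3 A0 B1 87 D7 92 F3 83 BA AE F0 AD 85 97.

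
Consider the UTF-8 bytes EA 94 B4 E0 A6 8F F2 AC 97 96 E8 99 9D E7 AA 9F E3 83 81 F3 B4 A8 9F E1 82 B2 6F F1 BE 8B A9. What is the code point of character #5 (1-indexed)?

Offset 0: leading byte 0xEA = 11101010 → 3-byte char #1 = EA 94 B4.
Offset 3: leading byte 0xE0 = 11100000 → 3-byte char #2 = E0 A6 8F.
Offset 6: leading byte 0xF2 = 11110010 → 4-byte char #3 = F2 AC 97 96.
Offset 10: leading byte 0xE8 = 11101000 → 3-byte char #4 = E8 99 9D.
Offset 13: leading byte 0xE7 = 11100111 → 3-byte char #5 = E7 AA 9F.
Leading byte 0xE7 = 11100111 matches 1110xxxx → 3-byte sequence.
Byte 1: 0xE7 = 11100111, payload 0111 (4 bits).
Byte 2: 0xAA = 10101010 (10xxxxxx ✓), payload 101010.
Byte 3: 0x9F = 10011111 (10xxxxxx ✓), payload 011111.
Concatenate: 0111101010011111 = 0x7A9F (16 bits → U+7A9F).

U+7A9F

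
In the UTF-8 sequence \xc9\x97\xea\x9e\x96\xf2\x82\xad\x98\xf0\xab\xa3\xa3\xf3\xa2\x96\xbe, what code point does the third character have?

Offset 0: leading byte 0xC9 = 11001001 → 2-byte char #1 = C9 97.
Offset 2: leading byte 0xEA = 11101010 → 3-byte char #2 = EA 9E 96.
Offset 5: leading byte 0xF2 = 11110010 → 4-byte char #3 = F2 82 AD 98.
Leading byte 0xF2 = 11110010 matches 11110xxx → 4-byte sequence.
Byte 1: 0xF2 = 11110010, payload 010 (3 bits).
Byte 2: 0x82 = 10000010 (10xxxxxx ✓), payload 000010.
Byte 3: 0xAD = 10101101 (10xxxxxx ✓), payload 101101.
Byte 4: 0x98 = 10011000 (10xxxxxx ✓), payload 011000.
Concatenate: 010000010101101011000 = 0x82B58 (21 bits → U+82B58).

U+82B58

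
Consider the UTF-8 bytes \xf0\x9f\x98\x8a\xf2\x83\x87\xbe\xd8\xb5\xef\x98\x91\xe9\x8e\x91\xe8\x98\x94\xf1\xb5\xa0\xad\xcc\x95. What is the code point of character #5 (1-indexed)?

Offset 0: leading byte 0xF0 = 11110000 → 4-byte char #1 = F0 9F 98 8A.
Offset 4: leading byte 0xF2 = 11110010 → 4-byte char #2 = F2 83 87 BE.
Offset 8: leading byte 0xD8 = 11011000 → 2-byte char #3 = D8 B5.
Offset 10: leading byte 0xEF = 11101111 → 3-byte char #4 = EF 98 91.
Offset 13: leading byte 0xE9 = 11101001 → 3-byte char #5 = E9 8E 91.
Leading byte 0xE9 = 11101001 matches 1110xxxx → 3-byte sequence.
Byte 1: 0xE9 = 11101001, payload 1001 (4 bits).
Byte 2: 0x8E = 10001110 (10xxxxxx ✓), payload 001110.
Byte 3: 0x91 = 10010001 (10xxxxxx ✓), payload 010001.
Concatenate: 1001001110010001 = 0x9391 (16 bits → U+9391).

U+9391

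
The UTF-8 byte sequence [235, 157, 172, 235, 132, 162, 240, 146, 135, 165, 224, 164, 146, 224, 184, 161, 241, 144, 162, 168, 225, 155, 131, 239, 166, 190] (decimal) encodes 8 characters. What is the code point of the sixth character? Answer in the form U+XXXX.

Offset 0: leading byte 0xEB = 11101011 → 3-byte char #1 = EB 9D AC.
Offset 3: leading byte 0xEB = 11101011 → 3-byte char #2 = EB 84 A2.
Offset 6: leading byte 0xF0 = 11110000 → 4-byte char #3 = F0 92 87 A5.
Offset 10: leading byte 0xE0 = 11100000 → 3-byte char #4 = E0 A4 92.
Offset 13: leading byte 0xE0 = 11100000 → 3-byte char #5 = E0 B8 A1.
Offset 16: leading byte 0xF1 = 11110001 → 4-byte char #6 = F1 90 A2 A8.
Leading byte 0xF1 = 11110001 matches 11110xxx → 4-byte sequence.
Byte 1: 0xF1 = 11110001, payload 001 (3 bits).
Byte 2: 0x90 = 10010000 (10xxxxxx ✓), payload 010000.
Byte 3: 0xA2 = 10100010 (10xxxxxx ✓), payload 100010.
Byte 4: 0xA8 = 10101000 (10xxxxxx ✓), payload 101000.
Concatenate: 001010000100010101000 = 0x508A8 (21 bits → U+508A8).

U+508A8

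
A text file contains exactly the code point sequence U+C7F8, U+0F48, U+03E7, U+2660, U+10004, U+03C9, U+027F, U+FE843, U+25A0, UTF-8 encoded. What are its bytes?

U+C7F8: 3-byte form → EC 9F B8.
U+0F48: 3-byte form → E0 BD 88.
U+03E7: 2-byte form → CF A7.
U+2660: 3-byte form → E2 99 A0.
U+10004: 4-byte form → F0 90 80 84.
U+03C9: 2-byte form → CF 89.
U+027F: 2-byte form → C9 BF.
U+FE843: 4-byte form → F3 BE A1 83.
U+25A0: 3-byte form → E2 96 A0.
Concatenated (26 bytes): EC 9F B8 E0 BD 88 CF A7 E2 99 A0 F0 90 80 84 CF 89 C9 BF F3 BE A1 83 E2 96 A0.

EC 9F B8 E0 BD 88 CF A7 E2 99 A0 F0 90 80 84 CF 89 C9 BF F3 BE A1 83 E2 96 A0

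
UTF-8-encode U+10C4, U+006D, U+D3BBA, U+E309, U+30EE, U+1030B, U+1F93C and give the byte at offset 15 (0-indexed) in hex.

U+10C4 → 3-byte form E1 83 84 at offsets 0–2.
U+006D → 1-byte form 6D at offsets 3–3.
U+D3BBA → 4-byte form F3 93 AE BA at offsets 4–7.
U+E309 → 3-byte form EE 8C 89 at offsets 8–10.
U+30EE → 3-byte form E3 83 AE at offsets 11–13.
U+1030B → 4-byte form F0 90 8C 8B at offsets 14–17.
Offset 15 falls in char 6's range; it's byte 2 of F0 90 8C 8B = 0x90.

0x90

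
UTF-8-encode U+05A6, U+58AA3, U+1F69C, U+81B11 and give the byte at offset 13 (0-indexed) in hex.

U+05A6 → 2-byte form D6 A6 at offsets 0–1.
U+58AA3 → 4-byte form F1 98 AA A3 at offsets 2–5.
U+1F69C → 4-byte form F0 9F 9A 9C at offsets 6–9.
U+81B11 → 4-byte form F2 81 AC 91 at offsets 10–13.
Offset 13 falls in char 4's range; it's byte 4 of F2 81 AC 91 = 0x91.

0x91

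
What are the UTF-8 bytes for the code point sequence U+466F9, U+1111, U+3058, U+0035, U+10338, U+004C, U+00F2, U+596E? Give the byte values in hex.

F1 86 9B B9 E1 84 91 E3 81 98 35 F0 90 8C B8 4C C3 B2 E5 A5 AE

U+466F9: 4-byte form → F1 86 9B B9.
U+1111: 3-byte form → E1 84 91.
U+3058: 3-byte form → E3 81 98.
U+0035: 1-byte form → 35.
U+10338: 4-byte form → F0 90 8C B8.
U+004C: 1-byte form → 4C.
U+00F2: 2-byte form → C3 B2.
U+596E: 3-byte form → E5 A5 AE.
Concatenated (21 bytes): F1 86 9B B9 E1 84 91 E3 81 98 35 F0 90 8C B8 4C C3 B2 E5 A5 AE.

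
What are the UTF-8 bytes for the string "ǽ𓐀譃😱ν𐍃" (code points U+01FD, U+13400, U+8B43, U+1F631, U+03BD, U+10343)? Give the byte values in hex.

C7 BD F0 93 90 80 E8 AD 83 F0 9F 98 B1 CE BD F0 90 8D 83

U+01FD: 2-byte form → C7 BD.
U+13400: 4-byte form → F0 93 90 80.
U+8B43: 3-byte form → E8 AD 83.
U+1F631: 4-byte form → F0 9F 98 B1.
U+03BD: 2-byte form → CE BD.
U+10343: 4-byte form → F0 90 8D 83.
Concatenated (19 bytes): C7 BD F0 93 90 80 E8 AD 83 F0 9F 98 B1 CE BD F0 90 8D 83.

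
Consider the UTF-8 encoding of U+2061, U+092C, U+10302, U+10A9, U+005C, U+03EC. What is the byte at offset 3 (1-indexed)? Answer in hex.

1-indexed offset 3 is 0-indexed offset 2.
U+2061 → 3-byte form E2 81 A1 at offsets 0–2.
Offset 2 falls in char 1's range; it's byte 3 of E2 81 A1 = 0xA1.

0xA1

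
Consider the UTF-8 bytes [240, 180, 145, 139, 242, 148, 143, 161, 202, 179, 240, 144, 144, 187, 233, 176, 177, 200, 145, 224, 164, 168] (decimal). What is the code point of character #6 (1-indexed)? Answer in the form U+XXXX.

U+0211

Offset 0: leading byte 0xF0 = 11110000 → 4-byte char #1 = F0 B4 91 8B.
Offset 4: leading byte 0xF2 = 11110010 → 4-byte char #2 = F2 94 8F A1.
Offset 8: leading byte 0xCA = 11001010 → 2-byte char #3 = CA B3.
Offset 10: leading byte 0xF0 = 11110000 → 4-byte char #4 = F0 90 90 BB.
Offset 14: leading byte 0xE9 = 11101001 → 3-byte char #5 = E9 B0 B1.
Offset 17: leading byte 0xC8 = 11001000 → 2-byte char #6 = C8 91.
Leading byte 0xC8 = 11001000 matches 110xxxxx → 2-byte sequence.
Byte 1: 0xC8 = 11001000, payload 01000 (5 bits).
Byte 2: 0x91 = 10010001 (10xxxxxx ✓), payload 010001.
Concatenate: 01000010001 = 0x211 (11 bits → U+0211).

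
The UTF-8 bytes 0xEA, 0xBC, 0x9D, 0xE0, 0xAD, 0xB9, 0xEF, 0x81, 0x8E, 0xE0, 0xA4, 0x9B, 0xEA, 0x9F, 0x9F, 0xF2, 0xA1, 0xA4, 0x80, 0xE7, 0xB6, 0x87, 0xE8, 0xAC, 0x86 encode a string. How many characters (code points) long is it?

Byte at offset 0: 0xEA = 11101010 → 3-byte char (#1). Advance 3.
Byte at offset 3: 0xE0 = 11100000 → 3-byte char (#2). Advance 3.
Byte at offset 6: 0xEF = 11101111 → 3-byte char (#3). Advance 3.
Byte at offset 9: 0xE0 = 11100000 → 3-byte char (#4). Advance 3.
Byte at offset 12: 0xEA = 11101010 → 3-byte char (#5). Advance 3.
Byte at offset 15: 0xF2 = 11110010 → 4-byte char (#6). Advance 4.
Byte at offset 19: 0xE7 = 11100111 → 3-byte char (#7). Advance 3.
Byte at offset 22: 0xE8 = 11101000 → 3-byte char (#8). Advance 3.
Reached end at offset 25 after 8 code points.

8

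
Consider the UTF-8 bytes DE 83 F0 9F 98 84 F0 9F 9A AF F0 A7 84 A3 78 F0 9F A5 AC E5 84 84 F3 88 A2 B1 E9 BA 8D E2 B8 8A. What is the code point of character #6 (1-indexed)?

Offset 0: leading byte 0xDE = 11011110 → 2-byte char #1 = DE 83.
Offset 2: leading byte 0xF0 = 11110000 → 4-byte char #2 = F0 9F 98 84.
Offset 6: leading byte 0xF0 = 11110000 → 4-byte char #3 = F0 9F 9A AF.
Offset 10: leading byte 0xF0 = 11110000 → 4-byte char #4 = F0 A7 84 A3.
Offset 14: leading byte 0x78 = 01111000 → 1-byte char #5 = 78.
Offset 15: leading byte 0xF0 = 11110000 → 4-byte char #6 = F0 9F A5 AC.
Leading byte 0xF0 = 11110000 matches 11110xxx → 4-byte sequence.
Byte 1: 0xF0 = 11110000, payload 000 (3 bits).
Byte 2: 0x9F = 10011111 (10xxxxxx ✓), payload 011111.
Byte 3: 0xA5 = 10100101 (10xxxxxx ✓), payload 100101.
Byte 4: 0xAC = 10101100 (10xxxxxx ✓), payload 101100.
Concatenate: 000011111100101101100 = 0x1F96C (21 bits → U+1F96C).

U+1F96C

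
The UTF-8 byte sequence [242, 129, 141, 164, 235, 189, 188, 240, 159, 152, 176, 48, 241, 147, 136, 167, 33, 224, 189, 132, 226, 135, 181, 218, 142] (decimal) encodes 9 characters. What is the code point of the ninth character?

Offset 0: leading byte 0xF2 = 11110010 → 4-byte char #1 = F2 81 8D A4.
Offset 4: leading byte 0xEB = 11101011 → 3-byte char #2 = EB BD BC.
Offset 7: leading byte 0xF0 = 11110000 → 4-byte char #3 = F0 9F 98 B0.
Offset 11: leading byte 0x30 = 00110000 → 1-byte char #4 = 30.
Offset 12: leading byte 0xF1 = 11110001 → 4-byte char #5 = F1 93 88 A7.
Offset 16: leading byte 0x21 = 00100001 → 1-byte char #6 = 21.
Offset 17: leading byte 0xE0 = 11100000 → 3-byte char #7 = E0 BD 84.
Offset 20: leading byte 0xE2 = 11100010 → 3-byte char #8 = E2 87 B5.
Offset 23: leading byte 0xDA = 11011010 → 2-byte char #9 = DA 8E.
Leading byte 0xDA = 11011010 matches 110xxxxx → 2-byte sequence.
Byte 1: 0xDA = 11011010, payload 11010 (5 bits).
Byte 2: 0x8E = 10001110 (10xxxxxx ✓), payload 001110.
Concatenate: 11010001110 = 0x68E (11 bits → U+068E).

U+068E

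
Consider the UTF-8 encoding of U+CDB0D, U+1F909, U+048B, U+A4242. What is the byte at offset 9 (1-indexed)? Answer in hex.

1-indexed offset 9 is 0-indexed offset 8.
U+CDB0D → 4-byte form F3 8D AC 8D at offsets 0–3.
U+1F909 → 4-byte form F0 9F A4 89 at offsets 4–7.
U+048B → 2-byte form D2 8B at offsets 8–9.
Offset 8 falls in char 3's range; it's byte 1 of D2 8B = 0xD2.

0xD2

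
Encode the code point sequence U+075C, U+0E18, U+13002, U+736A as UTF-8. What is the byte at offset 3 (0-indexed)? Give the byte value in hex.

U+075C → 2-byte form DD 9C at offsets 0–1.
U+0E18 → 3-byte form E0 B8 98 at offsets 2–4.
Offset 3 falls in char 2's range; it's byte 2 of E0 B8 98 = 0xB8.

0xB8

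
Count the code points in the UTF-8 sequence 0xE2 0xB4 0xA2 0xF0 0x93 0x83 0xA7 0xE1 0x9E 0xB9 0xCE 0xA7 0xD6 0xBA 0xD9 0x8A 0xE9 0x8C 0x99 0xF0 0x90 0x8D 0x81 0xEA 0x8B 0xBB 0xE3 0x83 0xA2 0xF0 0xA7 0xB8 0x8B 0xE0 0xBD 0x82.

12

Byte at offset 0: 0xE2 = 11100010 → 3-byte char (#1). Advance 3.
Byte at offset 3: 0xF0 = 11110000 → 4-byte char (#2). Advance 4.
Byte at offset 7: 0xE1 = 11100001 → 3-byte char (#3). Advance 3.
Byte at offset 10: 0xCE = 11001110 → 2-byte char (#4). Advance 2.
Byte at offset 12: 0xD6 = 11010110 → 2-byte char (#5). Advance 2.
Byte at offset 14: 0xD9 = 11011001 → 2-byte char (#6). Advance 2.
Byte at offset 16: 0xE9 = 11101001 → 3-byte char (#7). Advance 3.
Byte at offset 19: 0xF0 = 11110000 → 4-byte char (#8). Advance 4.
Byte at offset 23: 0xEA = 11101010 → 3-byte char (#9). Advance 3.
Byte at offset 26: 0xE3 = 11100011 → 3-byte char (#10). Advance 3.
Byte at offset 29: 0xF0 = 11110000 → 4-byte char (#11). Advance 4.
Byte at offset 33: 0xE0 = 11100000 → 3-byte char (#12). Advance 3.
Reached end at offset 36 after 12 code points.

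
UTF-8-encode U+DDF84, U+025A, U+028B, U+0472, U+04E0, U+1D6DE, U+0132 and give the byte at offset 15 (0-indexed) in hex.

U+DDF84 → 4-byte form F3 9D BE 84 at offsets 0–3.
U+025A → 2-byte form C9 9A at offsets 4–5.
U+028B → 2-byte form CA 8B at offsets 6–7.
U+0472 → 2-byte form D1 B2 at offsets 8–9.
U+04E0 → 2-byte form D3 A0 at offsets 10–11.
U+1D6DE → 4-byte form F0 9D 9B 9E at offsets 12–15.
Offset 15 falls in char 6's range; it's byte 4 of F0 9D 9B 9E = 0x9E.

0x9E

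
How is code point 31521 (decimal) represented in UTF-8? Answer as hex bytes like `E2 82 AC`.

U+7B21 = 0x7B21 = 31521 decimal. In range U+0800–U+FFFF → 3-byte form: 1110xxxx 10xxxxxx 10xxxxxx.
Binary (16 bits): 0111101100100001.
Split 4+6+6: 0111 | 101100 | 100001.
Byte 1: 11100111 = 0xE7.
Byte 2: 10101100 = 0xAC.
Byte 3: 10100001 = 0xA1.

E7 AC A1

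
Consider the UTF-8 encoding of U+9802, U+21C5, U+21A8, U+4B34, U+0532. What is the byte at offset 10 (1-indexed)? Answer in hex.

0xE4

1-indexed offset 10 is 0-indexed offset 9.
U+9802 → 3-byte form E9 A0 82 at offsets 0–2.
U+21C5 → 3-byte form E2 87 85 at offsets 3–5.
U+21A8 → 3-byte form E2 86 A8 at offsets 6–8.
U+4B34 → 3-byte form E4 AC B4 at offsets 9–11.
Offset 9 falls in char 4's range; it's byte 1 of E4 AC B4 = 0xE4.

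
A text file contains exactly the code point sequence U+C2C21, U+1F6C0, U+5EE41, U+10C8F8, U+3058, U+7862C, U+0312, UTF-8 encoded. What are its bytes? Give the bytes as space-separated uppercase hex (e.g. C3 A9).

F3 82 B0 A1 F0 9F 9B 80 F1 9E B9 81 F4 8C A3 B8 E3 81 98 F1 B8 98 AC CC 92

U+C2C21: 4-byte form → F3 82 B0 A1.
U+1F6C0: 4-byte form → F0 9F 9B 80.
U+5EE41: 4-byte form → F1 9E B9 81.
U+10C8F8: 4-byte form → F4 8C A3 B8.
U+3058: 3-byte form → E3 81 98.
U+7862C: 4-byte form → F1 B8 98 AC.
U+0312: 2-byte form → CC 92.
Concatenated (25 bytes): F3 82 B0 A1 F0 9F 9B 80 F1 9E B9 81 F4 8C A3 B8 E3 81 98 F1 B8 98 AC CC 92.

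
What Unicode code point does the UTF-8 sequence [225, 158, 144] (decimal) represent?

Leading byte 0xE1 = 11100001 matches 1110xxxx → 3-byte sequence.
Byte 1: 0xE1 = 11100001, payload 0001 (4 bits).
Byte 2: 0x9E = 10011110 (10xxxxxx ✓), payload 011110.
Byte 3: 0x90 = 10010000 (10xxxxxx ✓), payload 010000.
Concatenate: 0001011110010000 = 0x1790 (16 bits → U+1790).

U+1790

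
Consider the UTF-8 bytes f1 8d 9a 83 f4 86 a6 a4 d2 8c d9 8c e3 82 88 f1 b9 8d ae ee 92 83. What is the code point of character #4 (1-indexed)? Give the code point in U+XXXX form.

Offset 0: leading byte 0xF1 = 11110001 → 4-byte char #1 = F1 8D 9A 83.
Offset 4: leading byte 0xF4 = 11110100 → 4-byte char #2 = F4 86 A6 A4.
Offset 8: leading byte 0xD2 = 11010010 → 2-byte char #3 = D2 8C.
Offset 10: leading byte 0xD9 = 11011001 → 2-byte char #4 = D9 8C.
Leading byte 0xD9 = 11011001 matches 110xxxxx → 2-byte sequence.
Byte 1: 0xD9 = 11011001, payload 11001 (5 bits).
Byte 2: 0x8C = 10001100 (10xxxxxx ✓), payload 001100.
Concatenate: 11001001100 = 0x64C (11 bits → U+064C).

U+064C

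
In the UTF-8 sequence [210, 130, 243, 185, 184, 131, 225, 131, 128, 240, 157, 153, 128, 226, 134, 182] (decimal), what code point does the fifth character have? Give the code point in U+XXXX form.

Offset 0: leading byte 0xD2 = 11010010 → 2-byte char #1 = D2 82.
Offset 2: leading byte 0xF3 = 11110011 → 4-byte char #2 = F3 B9 B8 83.
Offset 6: leading byte 0xE1 = 11100001 → 3-byte char #3 = E1 83 80.
Offset 9: leading byte 0xF0 = 11110000 → 4-byte char #4 = F0 9D 99 80.
Offset 13: leading byte 0xE2 = 11100010 → 3-byte char #5 = E2 86 B6.
Leading byte 0xE2 = 11100010 matches 1110xxxx → 3-byte sequence.
Byte 1: 0xE2 = 11100010, payload 0010 (4 bits).
Byte 2: 0x86 = 10000110 (10xxxxxx ✓), payload 000110.
Byte 3: 0xB6 = 10110110 (10xxxxxx ✓), payload 110110.
Concatenate: 0010000110110110 = 0x21B6 (16 bits → U+21B6).

U+21B6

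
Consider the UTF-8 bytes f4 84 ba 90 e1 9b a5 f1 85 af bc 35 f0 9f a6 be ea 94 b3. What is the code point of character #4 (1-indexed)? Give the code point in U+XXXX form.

U+0035

Offset 0: leading byte 0xF4 = 11110100 → 4-byte char #1 = F4 84 BA 90.
Offset 4: leading byte 0xE1 = 11100001 → 3-byte char #2 = E1 9B A5.
Offset 7: leading byte 0xF1 = 11110001 → 4-byte char #3 = F1 85 AF BC.
Offset 11: leading byte 0x35 = 00110101 → 1-byte char #4 = 35.
Leading byte 0x35 = 00110101 matches 0xxxxxxx → 1-byte sequence.
Byte 1: 0x35 = 00110101, payload 0110101 (7 bits).
Concatenate: 0110101 = 0x35 (7 bits → U+0035).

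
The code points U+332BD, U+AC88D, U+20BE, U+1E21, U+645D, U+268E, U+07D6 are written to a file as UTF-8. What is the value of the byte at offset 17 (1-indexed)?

0x9D

1-indexed offset 17 is 0-indexed offset 16.
U+332BD → 4-byte form F0 B3 8A BD at offsets 0–3.
U+AC88D → 4-byte form F2 AC A2 8D at offsets 4–7.
U+20BE → 3-byte form E2 82 BE at offsets 8–10.
U+1E21 → 3-byte form E1 B8 A1 at offsets 11–13.
U+645D → 3-byte form E6 91 9D at offsets 14–16.
Offset 16 falls in char 5's range; it's byte 3 of E6 91 9D = 0x9D.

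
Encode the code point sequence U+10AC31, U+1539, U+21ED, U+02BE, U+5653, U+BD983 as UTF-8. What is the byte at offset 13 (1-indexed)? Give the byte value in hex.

0xE5

1-indexed offset 13 is 0-indexed offset 12.
U+10AC31 → 4-byte form F4 8A B0 B1 at offsets 0–3.
U+1539 → 3-byte form E1 94 B9 at offsets 4–6.
U+21ED → 3-byte form E2 87 AD at offsets 7–9.
U+02BE → 2-byte form CA BE at offsets 10–11.
U+5653 → 3-byte form E5 99 93 at offsets 12–14.
Offset 12 falls in char 5's range; it's byte 1 of E5 99 93 = 0xE5.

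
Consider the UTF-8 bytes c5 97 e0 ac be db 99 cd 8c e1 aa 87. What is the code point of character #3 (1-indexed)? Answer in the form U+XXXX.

Offset 0: leading byte 0xC5 = 11000101 → 2-byte char #1 = C5 97.
Offset 2: leading byte 0xE0 = 11100000 → 3-byte char #2 = E0 AC BE.
Offset 5: leading byte 0xDB = 11011011 → 2-byte char #3 = DB 99.
Leading byte 0xDB = 11011011 matches 110xxxxx → 2-byte sequence.
Byte 1: 0xDB = 11011011, payload 11011 (5 bits).
Byte 2: 0x99 = 10011001 (10xxxxxx ✓), payload 011001.
Concatenate: 11011011001 = 0x6D9 (11 bits → U+06D9).

U+06D9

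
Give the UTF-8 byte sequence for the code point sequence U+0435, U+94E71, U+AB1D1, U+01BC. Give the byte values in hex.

D0 B5 F2 94 B9 B1 F2 AB 87 91 C6 BC

U+0435: 2-byte form → D0 B5.
U+94E71: 4-byte form → F2 94 B9 B1.
U+AB1D1: 4-byte form → F2 AB 87 91.
U+01BC: 2-byte form → C6 BC.
Concatenated (12 bytes): D0 B5 F2 94 B9 B1 F2 AB 87 91 C6 BC.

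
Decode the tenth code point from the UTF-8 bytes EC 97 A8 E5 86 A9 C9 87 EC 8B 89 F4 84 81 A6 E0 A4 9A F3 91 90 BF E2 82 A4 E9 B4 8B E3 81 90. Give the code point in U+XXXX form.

U+3050

Offset 0: leading byte 0xEC = 11101100 → 3-byte char #1 = EC 97 A8.
Offset 3: leading byte 0xE5 = 11100101 → 3-byte char #2 = E5 86 A9.
Offset 6: leading byte 0xC9 = 11001001 → 2-byte char #3 = C9 87.
Offset 8: leading byte 0xEC = 11101100 → 3-byte char #4 = EC 8B 89.
Offset 11: leading byte 0xF4 = 11110100 → 4-byte char #5 = F4 84 81 A6.
Offset 15: leading byte 0xE0 = 11100000 → 3-byte char #6 = E0 A4 9A.
Offset 18: leading byte 0xF3 = 11110011 → 4-byte char #7 = F3 91 90 BF.
Offset 22: leading byte 0xE2 = 11100010 → 3-byte char #8 = E2 82 A4.
Offset 25: leading byte 0xE9 = 11101001 → 3-byte char #9 = E9 B4 8B.
Offset 28: leading byte 0xE3 = 11100011 → 3-byte char #10 = E3 81 90.
Leading byte 0xE3 = 11100011 matches 1110xxxx → 3-byte sequence.
Byte 1: 0xE3 = 11100011, payload 0011 (4 bits).
Byte 2: 0x81 = 10000001 (10xxxxxx ✓), payload 000001.
Byte 3: 0x90 = 10010000 (10xxxxxx ✓), payload 010000.
Concatenate: 0011000001010000 = 0x3050 (16 bits → U+3050).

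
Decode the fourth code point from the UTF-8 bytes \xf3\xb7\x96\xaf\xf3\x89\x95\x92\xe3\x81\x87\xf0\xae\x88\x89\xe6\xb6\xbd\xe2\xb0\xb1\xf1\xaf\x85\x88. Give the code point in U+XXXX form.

U+2E209

Offset 0: leading byte 0xF3 = 11110011 → 4-byte char #1 = F3 B7 96 AF.
Offset 4: leading byte 0xF3 = 11110011 → 4-byte char #2 = F3 89 95 92.
Offset 8: leading byte 0xE3 = 11100011 → 3-byte char #3 = E3 81 87.
Offset 11: leading byte 0xF0 = 11110000 → 4-byte char #4 = F0 AE 88 89.
Leading byte 0xF0 = 11110000 matches 11110xxx → 4-byte sequence.
Byte 1: 0xF0 = 11110000, payload 000 (3 bits).
Byte 2: 0xAE = 10101110 (10xxxxxx ✓), payload 101110.
Byte 3: 0x88 = 10001000 (10xxxxxx ✓), payload 001000.
Byte 4: 0x89 = 10001001 (10xxxxxx ✓), payload 001001.
Concatenate: 000101110001000001001 = 0x2E209 (21 bits → U+2E209).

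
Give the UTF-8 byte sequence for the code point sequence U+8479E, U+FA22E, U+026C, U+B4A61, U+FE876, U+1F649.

F2 84 9E 9E F3 BA 88 AE C9 AC F2 B4 A9 A1 F3 BE A1 B6 F0 9F 99 89

U+8479E: 4-byte form → F2 84 9E 9E.
U+FA22E: 4-byte form → F3 BA 88 AE.
U+026C: 2-byte form → C9 AC.
U+B4A61: 4-byte form → F2 B4 A9 A1.
U+FE876: 4-byte form → F3 BE A1 B6.
U+1F649: 4-byte form → F0 9F 99 89.
Concatenated (22 bytes): F2 84 9E 9E F3 BA 88 AE C9 AC F2 B4 A9 A1 F3 BE A1 B6 F0 9F 99 89.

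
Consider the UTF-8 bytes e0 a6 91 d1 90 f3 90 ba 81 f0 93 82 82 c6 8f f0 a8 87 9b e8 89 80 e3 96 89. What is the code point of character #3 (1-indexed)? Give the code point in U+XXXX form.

Offset 0: leading byte 0xE0 = 11100000 → 3-byte char #1 = E0 A6 91.
Offset 3: leading byte 0xD1 = 11010001 → 2-byte char #2 = D1 90.
Offset 5: leading byte 0xF3 = 11110011 → 4-byte char #3 = F3 90 BA 81.
Leading byte 0xF3 = 11110011 matches 11110xxx → 4-byte sequence.
Byte 1: 0xF3 = 11110011, payload 011 (3 bits).
Byte 2: 0x90 = 10010000 (10xxxxxx ✓), payload 010000.
Byte 3: 0xBA = 10111010 (10xxxxxx ✓), payload 111010.
Byte 4: 0x81 = 10000001 (10xxxxxx ✓), payload 000001.
Concatenate: 011010000111010000001 = 0xD0E81 (21 bits → U+D0E81).

U+D0E81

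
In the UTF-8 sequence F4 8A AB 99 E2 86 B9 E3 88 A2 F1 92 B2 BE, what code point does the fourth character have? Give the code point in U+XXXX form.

U+52CBE

Offset 0: leading byte 0xF4 = 11110100 → 4-byte char #1 = F4 8A AB 99.
Offset 4: leading byte 0xE2 = 11100010 → 3-byte char #2 = E2 86 B9.
Offset 7: leading byte 0xE3 = 11100011 → 3-byte char #3 = E3 88 A2.
Offset 10: leading byte 0xF1 = 11110001 → 4-byte char #4 = F1 92 B2 BE.
Leading byte 0xF1 = 11110001 matches 11110xxx → 4-byte sequence.
Byte 1: 0xF1 = 11110001, payload 001 (3 bits).
Byte 2: 0x92 = 10010010 (10xxxxxx ✓), payload 010010.
Byte 3: 0xB2 = 10110010 (10xxxxxx ✓), payload 110010.
Byte 4: 0xBE = 10111110 (10xxxxxx ✓), payload 111110.
Concatenate: 001010010110010111110 = 0x52CBE (21 bits → U+52CBE).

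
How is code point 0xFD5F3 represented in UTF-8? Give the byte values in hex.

U+FD5F3 = 0xFD5F3 = 1037811 decimal. In range U+10000–U+10FFFF → 4-byte form: 11110xxx 10xxxxxx 10xxxxxx 10xxxxxx.
Binary (21 bits): 011111101010111110011.
Split 3+6+6+6: 011 | 111101 | 010111 | 110011.
Byte 1: 11110011 = 0xF3.
Byte 2: 10111101 = 0xBD.
Byte 3: 10010111 = 0x97.
Byte 4: 10110011 = 0xB3.

F3 BD 97 B3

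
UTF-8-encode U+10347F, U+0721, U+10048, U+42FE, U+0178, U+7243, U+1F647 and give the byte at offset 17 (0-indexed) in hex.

U+10347F → 4-byte form F4 83 91 BF at offsets 0–3.
U+0721 → 2-byte form DC A1 at offsets 4–5.
U+10048 → 4-byte form F0 90 81 88 at offsets 6–9.
U+42FE → 3-byte form E4 8B BE at offsets 10–12.
U+0178 → 2-byte form C5 B8 at offsets 13–14.
U+7243 → 3-byte form E7 89 83 at offsets 15–17.
Offset 17 falls in char 6's range; it's byte 3 of E7 89 83 = 0x83.

0x83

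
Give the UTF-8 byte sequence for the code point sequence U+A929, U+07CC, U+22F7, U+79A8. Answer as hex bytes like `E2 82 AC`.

EA A4 A9 DF 8C E2 8B B7 E7 A6 A8

U+A929: 3-byte form → EA A4 A9.
U+07CC: 2-byte form → DF 8C.
U+22F7: 3-byte form → E2 8B B7.
U+79A8: 3-byte form → E7 A6 A8.
Concatenated (11 bytes): EA A4 A9 DF 8C E2 8B B7 E7 A6 A8.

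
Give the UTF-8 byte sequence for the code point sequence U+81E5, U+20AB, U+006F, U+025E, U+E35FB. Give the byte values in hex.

E8 87 A5 E2 82 AB 6F C9 9E F3 A3 97 BB

U+81E5: 3-byte form → E8 87 A5.
U+20AB: 3-byte form → E2 82 AB.
U+006F: 1-byte form → 6F.
U+025E: 2-byte form → C9 9E.
U+E35FB: 4-byte form → F3 A3 97 BB.
Concatenated (13 bytes): E8 87 A5 E2 82 AB 6F C9 9E F3 A3 97 BB.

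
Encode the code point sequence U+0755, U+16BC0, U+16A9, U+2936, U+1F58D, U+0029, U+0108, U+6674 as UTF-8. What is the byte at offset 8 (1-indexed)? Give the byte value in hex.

0x9A

1-indexed offset 8 is 0-indexed offset 7.
U+0755 → 2-byte form DD 95 at offsets 0–1.
U+16BC0 → 4-byte form F0 96 AF 80 at offsets 2–5.
U+16A9 → 3-byte form E1 9A A9 at offsets 6–8.
Offset 7 falls in char 3's range; it's byte 2 of E1 9A A9 = 0x9A.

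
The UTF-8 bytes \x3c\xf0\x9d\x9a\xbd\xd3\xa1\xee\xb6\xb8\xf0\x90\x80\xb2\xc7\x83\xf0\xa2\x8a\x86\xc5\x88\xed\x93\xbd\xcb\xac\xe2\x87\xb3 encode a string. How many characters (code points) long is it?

11

Byte at offset 0: 0x3C = 00111100 → 1-byte char (#1). Advance 1.
Byte at offset 1: 0xF0 = 11110000 → 4-byte char (#2). Advance 4.
Byte at offset 5: 0xD3 = 11010011 → 2-byte char (#3). Advance 2.
Byte at offset 7: 0xEE = 11101110 → 3-byte char (#4). Advance 3.
Byte at offset 10: 0xF0 = 11110000 → 4-byte char (#5). Advance 4.
Byte at offset 14: 0xC7 = 11000111 → 2-byte char (#6). Advance 2.
Byte at offset 16: 0xF0 = 11110000 → 4-byte char (#7). Advance 4.
Byte at offset 20: 0xC5 = 11000101 → 2-byte char (#8). Advance 2.
Byte at offset 22: 0xED = 11101101 → 3-byte char (#9). Advance 3.
Byte at offset 25: 0xCB = 11001011 → 2-byte char (#10). Advance 2.
Byte at offset 27: 0xE2 = 11100010 → 3-byte char (#11). Advance 3.
Reached end at offset 30 after 11 code points.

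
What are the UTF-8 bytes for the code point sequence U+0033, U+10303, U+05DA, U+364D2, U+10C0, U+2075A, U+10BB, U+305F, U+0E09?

33 F0 90 8C 83 D7 9A F0 B6 93 92 E1 83 80 F0 A0 9D 9A E1 82 BB E3 81 9F E0 B8 89

U+0033: 1-byte form → 33.
U+10303: 4-byte form → F0 90 8C 83.
U+05DA: 2-byte form → D7 9A.
U+364D2: 4-byte form → F0 B6 93 92.
U+10C0: 3-byte form → E1 83 80.
U+2075A: 4-byte form → F0 A0 9D 9A.
U+10BB: 3-byte form → E1 82 BB.
U+305F: 3-byte form → E3 81 9F.
U+0E09: 3-byte form → E0 B8 89.
Concatenated (27 bytes): 33 F0 90 8C 83 D7 9A F0 B6 93 92 E1 83 80 F0 A0 9D 9A E1 82 BB E3 81 9F E0 B8 89.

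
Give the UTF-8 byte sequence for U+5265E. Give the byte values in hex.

F1 92 99 9E

U+5265E = 0x5265E = 337502 decimal. In range U+10000–U+10FFFF → 4-byte form: 11110xxx 10xxxxxx 10xxxxxx 10xxxxxx.
Binary (21 bits): 001010010011001011110.
Split 3+6+6+6: 001 | 010010 | 011001 | 011110.
Byte 1: 11110001 = 0xF1.
Byte 2: 10010010 = 0x92.
Byte 3: 10011001 = 0x99.
Byte 4: 10011110 = 0x9E.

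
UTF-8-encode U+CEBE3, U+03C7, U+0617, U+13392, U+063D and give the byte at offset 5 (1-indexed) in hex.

1-indexed offset 5 is 0-indexed offset 4.
U+CEBE3 → 4-byte form F3 8E AF A3 at offsets 0–3.
U+03C7 → 2-byte form CF 87 at offsets 4–5.
Offset 4 falls in char 2's range; it's byte 1 of CF 87 = 0xCF.

0xCF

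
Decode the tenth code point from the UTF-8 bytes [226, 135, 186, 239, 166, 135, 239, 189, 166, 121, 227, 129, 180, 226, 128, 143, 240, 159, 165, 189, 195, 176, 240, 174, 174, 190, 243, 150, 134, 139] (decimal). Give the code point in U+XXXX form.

U+D618B

Offset 0: leading byte 0xE2 = 11100010 → 3-byte char #1 = E2 87 BA.
Offset 3: leading byte 0xEF = 11101111 → 3-byte char #2 = EF A6 87.
Offset 6: leading byte 0xEF = 11101111 → 3-byte char #3 = EF BD A6.
Offset 9: leading byte 0x79 = 01111001 → 1-byte char #4 = 79.
Offset 10: leading byte 0xE3 = 11100011 → 3-byte char #5 = E3 81 B4.
Offset 13: leading byte 0xE2 = 11100010 → 3-byte char #6 = E2 80 8F.
Offset 16: leading byte 0xF0 = 11110000 → 4-byte char #7 = F0 9F A5 BD.
Offset 20: leading byte 0xC3 = 11000011 → 2-byte char #8 = C3 B0.
Offset 22: leading byte 0xF0 = 11110000 → 4-byte char #9 = F0 AE AE BE.
Offset 26: leading byte 0xF3 = 11110011 → 4-byte char #10 = F3 96 86 8B.
Leading byte 0xF3 = 11110011 matches 11110xxx → 4-byte sequence.
Byte 1: 0xF3 = 11110011, payload 011 (3 bits).
Byte 2: 0x96 = 10010110 (10xxxxxx ✓), payload 010110.
Byte 3: 0x86 = 10000110 (10xxxxxx ✓), payload 000110.
Byte 4: 0x8B = 10001011 (10xxxxxx ✓), payload 001011.
Concatenate: 011010110000110001011 = 0xD618B (21 bits → U+D618B).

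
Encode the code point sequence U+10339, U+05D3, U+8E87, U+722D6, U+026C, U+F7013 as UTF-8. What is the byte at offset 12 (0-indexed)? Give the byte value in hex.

U+10339 → 4-byte form F0 90 8C B9 at offsets 0–3.
U+05D3 → 2-byte form D7 93 at offsets 4–5.
U+8E87 → 3-byte form E8 BA 87 at offsets 6–8.
U+722D6 → 4-byte form F1 B2 8B 96 at offsets 9–12.
Offset 12 falls in char 4's range; it's byte 4 of F1 B2 8B 96 = 0x96.

0x96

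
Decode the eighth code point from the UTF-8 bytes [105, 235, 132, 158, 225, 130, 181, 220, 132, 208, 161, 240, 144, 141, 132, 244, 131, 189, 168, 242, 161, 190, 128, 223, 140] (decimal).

U+A1F80

Offset 0: leading byte 0x69 = 01101001 → 1-byte char #1 = 69.
Offset 1: leading byte 0xEB = 11101011 → 3-byte char #2 = EB 84 9E.
Offset 4: leading byte 0xE1 = 11100001 → 3-byte char #3 = E1 82 B5.
Offset 7: leading byte 0xDC = 11011100 → 2-byte char #4 = DC 84.
Offset 9: leading byte 0xD0 = 11010000 → 2-byte char #5 = D0 A1.
Offset 11: leading byte 0xF0 = 11110000 → 4-byte char #6 = F0 90 8D 84.
Offset 15: leading byte 0xF4 = 11110100 → 4-byte char #7 = F4 83 BD A8.
Offset 19: leading byte 0xF2 = 11110010 → 4-byte char #8 = F2 A1 BE 80.
Leading byte 0xF2 = 11110010 matches 11110xxx → 4-byte sequence.
Byte 1: 0xF2 = 11110010, payload 010 (3 bits).
Byte 2: 0xA1 = 10100001 (10xxxxxx ✓), payload 100001.
Byte 3: 0xBE = 10111110 (10xxxxxx ✓), payload 111110.
Byte 4: 0x80 = 10000000 (10xxxxxx ✓), payload 000000.
Concatenate: 010100001111110000000 = 0xA1F80 (21 bits → U+A1F80).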